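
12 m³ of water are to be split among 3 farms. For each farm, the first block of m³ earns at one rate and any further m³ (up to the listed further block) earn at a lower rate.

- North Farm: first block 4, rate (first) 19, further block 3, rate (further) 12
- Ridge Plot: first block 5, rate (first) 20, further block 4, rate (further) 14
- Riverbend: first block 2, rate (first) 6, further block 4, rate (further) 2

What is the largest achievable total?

218

Treat each block as its own option and order by rate: Ridge Plot/first 20 > North Farm/first 19 > Ridge Plot/second 14 > North Farm/second 12 > Riverbend/first 6 > Riverbend/second 2.
Ridge Plot/first (20): +5 ; 7 left.
Fill North Farm first block (4 at 19) ; 3 left.
Ridge Plot/second: +3 of 4 at 14; pool empty.
Total = 20×5 + 19×4 + 14×3 = 218.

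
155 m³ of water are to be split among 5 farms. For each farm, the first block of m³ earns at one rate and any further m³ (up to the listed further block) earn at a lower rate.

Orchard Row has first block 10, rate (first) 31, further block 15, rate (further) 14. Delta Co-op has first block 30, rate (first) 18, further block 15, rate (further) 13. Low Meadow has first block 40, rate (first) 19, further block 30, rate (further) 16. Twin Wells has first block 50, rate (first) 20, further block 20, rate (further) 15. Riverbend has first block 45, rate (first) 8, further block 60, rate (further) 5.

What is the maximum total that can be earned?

Treat each block as its own option and order by rate: Orchard Row/first 31 > Twin Wells/first 20 > Low Meadow/first 19 > Delta Co-op/first 18 > Low Meadow/second 16 > Twin Wells/second 15 > Orchard Row/second 14 > Delta Co-op/second 13 > Riverbend/first 8 > Riverbend/second 5.
Fill Orchard Row first block (10 at 31) — 145 left.
Twin Wells first at 20: fill all 50 — 95 left.
Low Meadow first at 19: fill all 40 — 55 left.
Delta Co-op/first (18): +30 — 25 left.
25 remain; put them into Low Meadow second at 16.
Total = 31×10 + 20×50 + 19×40 + 18×30 + 16×25 = 3010.

3010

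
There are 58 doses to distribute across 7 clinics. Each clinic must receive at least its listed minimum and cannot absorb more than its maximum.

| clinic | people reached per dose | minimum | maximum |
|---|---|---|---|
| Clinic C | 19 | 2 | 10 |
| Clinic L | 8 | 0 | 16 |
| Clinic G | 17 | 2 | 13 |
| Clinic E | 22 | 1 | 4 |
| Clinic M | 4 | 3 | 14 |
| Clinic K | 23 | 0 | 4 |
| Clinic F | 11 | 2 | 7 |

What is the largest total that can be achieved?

Meeting every minimum uses 2+0+2+1+3+0+2 = 10 doses, leaving 48.
Highest people reached per dose first: Clinic K 23 > Clinic E 22 > Clinic C 19 > Clinic G 17 > Clinic F 11 > Clinic L 8 > Clinic M 4.
Give Clinic K 4 more to hit its cap of 4 → 44 left.
Give Clinic E 3 more to hit its cap of 4 → 41 left.
Clinic C: +8 to 10 (cap) → 33 left.
Clinic G: +11 to 13 (cap) → 22 left.
Clinic F takes 5 more to reach its cap of 7 → 17 left.
Clinic L takes 16 more to reach its cap of 16 → 1 left.
Only 1 left; Clinic M takes them to reach 4.
Total = 19×10 + 8×16 + 17×13 + 22×4 + 4×4 + 23×4 + 11×7 = 812.

812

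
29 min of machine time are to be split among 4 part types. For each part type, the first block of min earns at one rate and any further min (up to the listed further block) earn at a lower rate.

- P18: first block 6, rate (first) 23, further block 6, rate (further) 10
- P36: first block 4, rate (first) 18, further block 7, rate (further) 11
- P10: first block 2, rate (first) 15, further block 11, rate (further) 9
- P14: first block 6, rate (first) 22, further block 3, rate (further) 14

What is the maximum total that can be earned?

501

Order all 8 blocks by rate: P18/T1 23 > P14/T1 22 > P36/T1 18 > P10/T1 15 > P14/T2 14 > P36/T2 11 > P18/T2 10 > P10/T2 9.
P18/T1 (23): +6 — 23 left.
P14 T1 at 22: fill all 6 — 17 left.
P36 T1 at 18: fill all 4 — 13 left.
Fill P10 T1 block (2 at 15) — 11 left.
P14/T2 (14): +3 — 8 left.
P36 T2 at 11: fill all 7 — 1 left.
P18/T2: +1 of 6 at 10; pool empty.
Total = 23×6 + 22×6 + 18×4 + 15×2 + 14×3 + 11×7 + 10×1 = 501.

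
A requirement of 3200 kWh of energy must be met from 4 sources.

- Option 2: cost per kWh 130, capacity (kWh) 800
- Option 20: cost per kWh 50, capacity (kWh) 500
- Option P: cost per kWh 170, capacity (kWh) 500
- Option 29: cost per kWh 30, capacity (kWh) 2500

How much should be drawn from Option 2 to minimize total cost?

Use sources in increasing cost order.
Option 29 (30): use full 2500 ; 700 kWh to go.
Option 20 (50): use full 500 ; 200 kWh to go.
Option 2 at 130: take 200 of its 800 ; requirement met.
Option P: unused.

200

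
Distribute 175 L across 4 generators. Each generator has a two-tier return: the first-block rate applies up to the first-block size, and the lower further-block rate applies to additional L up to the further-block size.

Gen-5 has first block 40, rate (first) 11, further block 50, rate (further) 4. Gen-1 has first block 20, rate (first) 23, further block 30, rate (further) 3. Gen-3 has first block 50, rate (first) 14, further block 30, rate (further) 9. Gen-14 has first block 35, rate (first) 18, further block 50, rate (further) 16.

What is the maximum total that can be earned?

2810

Order all 8 blocks by rate: Gen-1/T1 23 > Gen-14/T1 18 > Gen-14/T2 16 > Gen-3/T1 14 > Gen-5/T1 11 > Gen-3/T2 9 > Gen-5/T2 4 > Gen-1/T2 3.
Gen-1 T1 at 23: fill all 20 ; 155 left.
Gen-14/T1 (18): +35 ; 120 left.
Fill Gen-14 T2 block (50 at 16) ; 70 left.
Gen-3/T1 (14): +50 ; 20 left.
20 remain; put them into Gen-5 T1 at 11.
Total = 23×20 + 18×35 + 16×50 + 14×50 + 11×20 = 2810.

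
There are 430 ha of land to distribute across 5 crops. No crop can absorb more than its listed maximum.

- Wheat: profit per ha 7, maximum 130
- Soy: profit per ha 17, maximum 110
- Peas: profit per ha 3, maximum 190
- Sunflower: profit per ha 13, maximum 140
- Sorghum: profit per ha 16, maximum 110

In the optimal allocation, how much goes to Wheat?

Highest profit per ha first: Soy 17 > Sorghum 16 > Sunflower 13 > Wheat 7 > Peas 3.
Soy takes 110 to reach its cap of 110 → 320 left.
Sorghum takes 110 to reach its cap of 110 → 210 left.
Give Sunflower 140 to hit its cap of 140 → 70 left.
Wheat: +70 (room for 130) → 70. Pool exhausted.

70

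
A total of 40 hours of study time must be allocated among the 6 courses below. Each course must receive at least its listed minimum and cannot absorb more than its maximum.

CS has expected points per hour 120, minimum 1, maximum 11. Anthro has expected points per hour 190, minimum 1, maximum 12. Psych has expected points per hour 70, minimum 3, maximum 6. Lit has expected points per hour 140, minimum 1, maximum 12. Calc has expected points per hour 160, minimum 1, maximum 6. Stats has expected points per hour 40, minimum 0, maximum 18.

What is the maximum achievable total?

Meeting every minimum uses 1+1+3+1+1+0 = 7 hours, leaving 33.
Rank by expected points per hour: Anthro 190 > Calc 160 > Lit 140 > CS 120 > Psych 70 > Stats 40.
Give Anthro 11 more to hit its cap of 12 ; 22 left.
Give Calc 5 more to hit its cap of 6 ; 17 left.
Lit: +11 to 12 (cap) ; 6 left.
CS has room for 10 more but only 6 remain, so it gets 7.
Total = 120×7 + 190×12 + 70×3 + 140×12 + 160×6 = 5970.

5970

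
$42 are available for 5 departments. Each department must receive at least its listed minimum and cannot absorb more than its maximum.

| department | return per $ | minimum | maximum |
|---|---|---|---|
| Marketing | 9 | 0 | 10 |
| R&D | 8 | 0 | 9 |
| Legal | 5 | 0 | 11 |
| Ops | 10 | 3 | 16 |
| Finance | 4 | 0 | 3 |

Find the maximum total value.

357

Meeting every minimum uses 0+0+0+3+0 = 3 $, leaving 39.
Rank by return per $: Ops 10 > Marketing 9 > R&D 8 > Legal 5 > Finance 4.
Ops: +13 to 16 (cap) → 26 left.
Give Marketing 10 more to hit its cap of 10 → 16 left.
Give R&D 9 more to hit its cap of 9 → 7 left.
Legal has room for 11 more but only 7 remain, so it gets 7.
Total = 9×10 + 8×9 + 5×7 + 10×16 = 357.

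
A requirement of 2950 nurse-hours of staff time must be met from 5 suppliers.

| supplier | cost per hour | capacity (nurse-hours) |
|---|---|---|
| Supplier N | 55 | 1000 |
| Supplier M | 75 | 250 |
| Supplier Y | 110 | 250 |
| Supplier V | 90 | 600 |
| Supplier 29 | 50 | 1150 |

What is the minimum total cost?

180750

Use suppliers in increasing cost order.
Take 1150 from Supplier 29 at 50 — need 1800 more.
Supplier N (55): use full 1000 — 800 nurse-hours to go.
Supplier M at 75: take all 250 nurse-hours — 550 still needed.
Take 550 from Supplier V at 90 to finish.
Supplier Y: unused.
Cost = 1150×50 + 1000×55 + 250×75 + 550×90 = 180750.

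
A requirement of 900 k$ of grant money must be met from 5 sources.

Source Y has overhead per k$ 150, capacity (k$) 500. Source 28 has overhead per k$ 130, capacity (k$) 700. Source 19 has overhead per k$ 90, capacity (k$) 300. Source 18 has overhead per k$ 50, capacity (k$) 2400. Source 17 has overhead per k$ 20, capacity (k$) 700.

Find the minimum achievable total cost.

Use sources in increasing cost order.
Source 17 at 20: take all 700 k$ — 200 still needed.
Source 18 (50): take the remaining 200 — done.
Source 19, Source 28, Source Y: unused.
Cost = 700×20 + 200×50 = 24000.

24000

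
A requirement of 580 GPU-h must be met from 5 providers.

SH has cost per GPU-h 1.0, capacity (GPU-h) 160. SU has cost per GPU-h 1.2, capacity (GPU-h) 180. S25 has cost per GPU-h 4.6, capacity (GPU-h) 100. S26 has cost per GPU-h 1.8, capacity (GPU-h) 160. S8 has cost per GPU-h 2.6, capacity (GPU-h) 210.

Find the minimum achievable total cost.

Cheapest first:
SH at 1.0: take all 160 GPU-h — 420 still needed.
SU (1.2): use full 180 — 240 GPU-h to go.
S26 at 1.8: take all 160 GPU-h — 80 still needed.
Take 80 from S8 at 2.6 to finish.
S25: unused.
Cost = 160×1.0 + 180×1.2 + 160×1.8 + 80×2.6 = 872.

872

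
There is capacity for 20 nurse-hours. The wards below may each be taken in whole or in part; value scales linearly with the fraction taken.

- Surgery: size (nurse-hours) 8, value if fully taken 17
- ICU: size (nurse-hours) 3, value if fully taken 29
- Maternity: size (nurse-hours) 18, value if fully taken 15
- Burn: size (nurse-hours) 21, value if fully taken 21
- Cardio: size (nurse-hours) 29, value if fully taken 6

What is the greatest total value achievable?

55

Sort by value density: ICU 29/3≈9.67, Surgery 17/8≈2.12, Burn 21/21≈1, Maternity 15/18≈0.833, Cardio 6/29≈0.207.
Take all of ICU (3 nurse-hours, value 29) ; 17 nurse-hours left.
Take all of Surgery (8 nurse-hours, value 17) ; 9 nurse-hours left.
Only 9 nurse-hours remain; take 9/21 of Burn for value 21×9/21 = 9.
Total value = 55.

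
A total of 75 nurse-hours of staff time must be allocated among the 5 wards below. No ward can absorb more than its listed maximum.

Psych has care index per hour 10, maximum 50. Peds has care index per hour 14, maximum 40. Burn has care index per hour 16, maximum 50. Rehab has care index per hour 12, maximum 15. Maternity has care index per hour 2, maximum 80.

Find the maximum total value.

1150

Rank by care index per hour: Burn 16 > Peds 14 > Rehab 12 > Psych 10 > Maternity 2.
Burn: +50 to 50 (cap) ; 25 left.
Only 25 left; Peds takes them to reach 25.
Total = 14×25 + 16×50 = 1150.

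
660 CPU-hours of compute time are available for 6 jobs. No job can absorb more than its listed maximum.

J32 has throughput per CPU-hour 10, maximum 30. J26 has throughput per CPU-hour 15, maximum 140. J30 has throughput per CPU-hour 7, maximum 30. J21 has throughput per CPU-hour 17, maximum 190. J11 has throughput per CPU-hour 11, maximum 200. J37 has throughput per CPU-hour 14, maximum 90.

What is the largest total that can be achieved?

9160

Highest throughput per CPU-hour first: J21 17 > J26 15 > J37 14 > J11 11 > J32 10 > J30 7.
J21: +190 to 190 (cap) → 470 left.
J26 takes 140 to reach its cap of 140 → 330 left.
J37: +90 to 90 (cap) → 240 left.
Give J11 200 to hit its cap of 200 → 40 left.
J32 takes 30 to reach its cap of 30 → 10 left.
Only 10 left; J30 takes them to reach 10.
Total = 10×30 + 15×140 + 7×10 + 17×190 + 11×200 + 14×90 = 9160.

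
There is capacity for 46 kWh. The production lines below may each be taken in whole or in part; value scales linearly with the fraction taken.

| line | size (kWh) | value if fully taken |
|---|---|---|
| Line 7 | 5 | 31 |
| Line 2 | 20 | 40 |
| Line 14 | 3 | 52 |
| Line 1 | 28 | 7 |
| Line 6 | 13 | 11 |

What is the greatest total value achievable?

Rank by value-to-size ratio: Line 14 52/3≈17.3, Line 7 31/5≈6.2, Line 2 40/20≈2, Line 6 11/13≈0.846, Line 1 7/28≈0.25.
Line 14: take in full, 3 kWh for value 52 → 43 left.
All 5 kWh of Line 7 fit (value 31) → 38 remain.
All 20 kWh of Line 2 fit (value 40) → 18 remain.
Line 6: take in full, 13 kWh for value 11 → 5 left.
5 kWh left: a 5/28 share of Line 1 gives 7×5/28 = 1.25.
Total value = 135.25.

135.25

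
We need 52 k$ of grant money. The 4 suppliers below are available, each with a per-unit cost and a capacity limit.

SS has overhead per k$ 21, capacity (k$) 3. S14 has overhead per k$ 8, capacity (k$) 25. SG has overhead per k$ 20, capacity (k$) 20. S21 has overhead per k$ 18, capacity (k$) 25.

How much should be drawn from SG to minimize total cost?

Cheapest first:
S14 (8): use full 25 — 27 k$ to go.
S21 at 18: take all 25 k$ — 2 still needed.
SG (20): take the remaining 2 — done.
SS: unused.

2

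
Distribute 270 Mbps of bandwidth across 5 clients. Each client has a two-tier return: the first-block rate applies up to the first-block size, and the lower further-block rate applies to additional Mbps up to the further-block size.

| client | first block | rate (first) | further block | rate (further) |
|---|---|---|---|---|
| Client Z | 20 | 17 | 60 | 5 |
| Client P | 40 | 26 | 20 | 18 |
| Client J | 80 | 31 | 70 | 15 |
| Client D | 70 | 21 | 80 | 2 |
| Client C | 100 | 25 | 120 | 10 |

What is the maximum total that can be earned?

Rank every tier by rate: Client J/first 31 > Client P/first 26 > Client C/first 25 > Client D/first 21 > Client P/second 18 > Client Z/first 17 > Client J/second 15 > Client C/second 10 > Client Z/second 5 > Client D/second 2.
Fill Client J first block (80 at 31) ; 190 left.
Client P/first (26): +40 ; 150 left.
Fill Client C first block (100 at 25) ; 50 left.
Client D/first: +50 of 70 at 21; pool empty.
Total = 31×80 + 26×40 + 25×100 + 21×50 = 7070.

7070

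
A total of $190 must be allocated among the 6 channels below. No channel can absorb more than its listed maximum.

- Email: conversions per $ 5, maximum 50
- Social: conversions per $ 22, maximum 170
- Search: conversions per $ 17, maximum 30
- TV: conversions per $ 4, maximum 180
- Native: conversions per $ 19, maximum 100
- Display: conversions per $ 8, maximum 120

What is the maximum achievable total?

Rank by conversions per $: Social 22 > Native 19 > Search 17 > Display 8 > Email 5 > TV 4.
Social takes 170 to reach its cap of 170 — 20 left.
Native: +20 (room for 100) → 20. Pool exhausted.
Total = 22×170 + 19×20 = 4120.

4120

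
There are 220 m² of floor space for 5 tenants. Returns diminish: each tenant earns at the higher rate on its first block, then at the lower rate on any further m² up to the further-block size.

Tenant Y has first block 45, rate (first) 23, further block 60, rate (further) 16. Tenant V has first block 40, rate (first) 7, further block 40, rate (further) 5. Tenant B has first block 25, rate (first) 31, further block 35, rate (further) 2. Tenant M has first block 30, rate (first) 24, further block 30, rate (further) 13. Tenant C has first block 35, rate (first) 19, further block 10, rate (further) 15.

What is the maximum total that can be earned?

Order all 10 blocks by rate: Tenant B/T1 31 > Tenant M/T1 24 > Tenant Y/T1 23 > Tenant C/T1 19 > Tenant Y/T2 16 > Tenant C/T2 15 > Tenant M/T2 13 > Tenant V/T1 7 > Tenant V/T2 5 > Tenant B/T2 2.
Tenant B/T1 (31): +25 ; 195 left.
Fill Tenant M T1 block (30 at 24) ; 165 left.
Tenant Y T1 at 23: fill all 45 ; 120 left.
Fill Tenant C T1 block (35 at 19) ; 85 left.
Tenant Y/T2 (16): +60 ; 25 left.
Fill Tenant C T2 block (10 at 15) ; 15 left.
Tenant M/T2: +15 of 30 at 13; pool empty.
Total = 31×25 + 24×30 + 23×45 + 19×35 + 16×60 + 15×10 + 13×15 = 4500.

4500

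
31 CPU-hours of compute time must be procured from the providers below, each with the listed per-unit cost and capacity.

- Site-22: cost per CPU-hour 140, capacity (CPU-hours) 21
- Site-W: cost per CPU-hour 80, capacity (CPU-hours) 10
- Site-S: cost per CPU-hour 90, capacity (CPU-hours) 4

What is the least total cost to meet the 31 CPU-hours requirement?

Fill from the cheapest provider first.
Take 10 from Site-W at 80 — need 21 more.
Site-S (90): use full 4 — 17 CPU-hours to go.
Site-22 at 140: take 17 of its 21 — requirement met.
Cost = 10×80 + 4×90 + 17×140 = 3540.

3540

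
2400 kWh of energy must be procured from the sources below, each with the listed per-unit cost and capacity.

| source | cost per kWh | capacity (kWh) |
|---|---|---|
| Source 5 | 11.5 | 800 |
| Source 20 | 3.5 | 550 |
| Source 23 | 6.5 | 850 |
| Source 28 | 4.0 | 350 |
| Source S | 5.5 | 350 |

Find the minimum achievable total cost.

Fill from the cheapest source first.
Source 20 (3.5): use full 550 ; 1850 kWh to go.
Source 28 at 4.0: take all 350 kWh ; 1500 still needed.
Source S at 5.5: take all 350 kWh ; 1150 still needed.
Source 23 (6.5): use full 850 ; 300 kWh to go.
Take 300 from Source 5 at 11.5 to finish.
Cost = 550×3.5 + 350×4.0 + 350×5.5 + 850×6.5 + 300×11.5 = 14225.

14225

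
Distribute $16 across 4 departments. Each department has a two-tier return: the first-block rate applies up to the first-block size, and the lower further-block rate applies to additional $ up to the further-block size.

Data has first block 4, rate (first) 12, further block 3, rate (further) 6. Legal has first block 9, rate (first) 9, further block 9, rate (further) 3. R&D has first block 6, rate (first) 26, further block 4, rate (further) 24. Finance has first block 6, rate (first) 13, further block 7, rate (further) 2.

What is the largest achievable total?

330

Rank every tier by rate: R&D/tier1 26 > R&D/tier2 24 > Finance/tier1 13 > Data/tier1 12 > Legal/tier1 9 > Data/tier2 6 > Legal/tier2 3 > Finance/tier2 2.
Fill R&D tier1 block (6 at 26) — 10 left.
R&D tier2 at 24: fill all 4 — 6 left.
Finance tier1 at 13: fill all 6 — 0 left.
Total = 26×6 + 24×4 + 13×6 = 330.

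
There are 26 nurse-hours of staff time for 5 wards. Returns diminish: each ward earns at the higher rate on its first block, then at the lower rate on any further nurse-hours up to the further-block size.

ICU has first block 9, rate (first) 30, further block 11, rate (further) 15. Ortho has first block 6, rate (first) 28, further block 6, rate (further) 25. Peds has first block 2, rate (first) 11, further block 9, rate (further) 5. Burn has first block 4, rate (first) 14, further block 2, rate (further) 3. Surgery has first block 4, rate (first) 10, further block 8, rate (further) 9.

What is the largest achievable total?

663

Treat each block as its own option and order by rate: ICU/T1 30 > Ortho/T1 28 > Ortho/T2 25 > ICU/T2 15 > Burn/T1 14 > Peds/T1 11 > Surgery/T1 10 > Surgery/T2 9 > Peds/T2 5 > Burn/T2 3.
ICU/T1 (30): +9 → 17 left.
Ortho T1 at 28: fill all 6 → 11 left.
Ortho T2 at 25: fill all 6 → 5 left.
ICU/T2: +5 of 11 at 15; pool empty.
Total = 30×9 + 28×6 + 25×6 + 15×5 = 663.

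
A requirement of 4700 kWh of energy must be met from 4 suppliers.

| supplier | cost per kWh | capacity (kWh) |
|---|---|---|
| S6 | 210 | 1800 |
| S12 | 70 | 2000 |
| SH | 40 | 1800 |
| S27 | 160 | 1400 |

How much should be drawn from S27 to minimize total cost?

Use suppliers in increasing cost order.
SH (40): use full 1800 → 2900 kWh to go.
S12 at 70: take all 2000 kWh → 900 still needed.
Take 900 from S27 at 160 to finish.
S6: unused.

900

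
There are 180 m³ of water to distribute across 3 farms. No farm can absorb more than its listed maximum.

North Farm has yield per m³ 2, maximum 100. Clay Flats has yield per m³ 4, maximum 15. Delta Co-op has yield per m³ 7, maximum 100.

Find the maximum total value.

890

Rank by yield per m³: Delta Co-op 7 > Clay Flats 4 > North Farm 2.
Delta Co-op takes 100 to reach its cap of 100 → 80 left.
Clay Flats: +15 to 15 (cap) → 65 left.
North Farm: +65 (room for 100) → 65. Pool exhausted.
Total = 2×65 + 4×15 + 7×100 = 890.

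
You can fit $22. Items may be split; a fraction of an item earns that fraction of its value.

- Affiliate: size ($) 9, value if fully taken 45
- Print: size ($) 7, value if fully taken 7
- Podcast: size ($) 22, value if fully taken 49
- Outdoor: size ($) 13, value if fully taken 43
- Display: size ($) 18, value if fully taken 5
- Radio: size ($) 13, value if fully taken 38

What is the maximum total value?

88

Rank by value-to-size ratio: Affiliate 45/9≈5, Outdoor 43/13≈3.31, Radio 38/13≈2.92, Podcast 49/22≈2.23, Print 7/7≈1, Display 5/18≈0.278.
Take all of Affiliate (9 $, value 45) → 13 $ left.
Outdoor: take in full, 13 $ for value 43 → 0 left.
Total value = 88.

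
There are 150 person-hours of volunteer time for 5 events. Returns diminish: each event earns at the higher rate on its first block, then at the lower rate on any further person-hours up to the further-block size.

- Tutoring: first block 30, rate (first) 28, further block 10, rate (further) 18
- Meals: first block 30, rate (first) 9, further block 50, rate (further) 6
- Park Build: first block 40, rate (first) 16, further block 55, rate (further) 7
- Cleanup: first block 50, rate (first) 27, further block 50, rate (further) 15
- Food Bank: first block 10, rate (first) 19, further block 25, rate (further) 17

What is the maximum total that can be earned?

3385

Order all 10 blocks by rate: Tutoring/T1 28 > Cleanup/T1 27 > Food Bank/T1 19 > Tutoring/T2 18 > Food Bank/T2 17 > Park Build/T1 16 > Cleanup/T2 15 > Meals/T1 9 > Park Build/T2 7 > Meals/T2 6.
Tutoring/T1 (28): +30 — 120 left.
Fill Cleanup T1 block (50 at 27) — 70 left.
Fill Food Bank T1 block (10 at 19) — 60 left.
Tutoring/T2 (18): +10 — 50 left.
Fill Food Bank T2 block (25 at 17) — 25 left.
Park Build T1 at 16: only 25 left, fill 25.
Total = 28×30 + 27×50 + 19×10 + 18×10 + 17×25 + 16×25 = 3385.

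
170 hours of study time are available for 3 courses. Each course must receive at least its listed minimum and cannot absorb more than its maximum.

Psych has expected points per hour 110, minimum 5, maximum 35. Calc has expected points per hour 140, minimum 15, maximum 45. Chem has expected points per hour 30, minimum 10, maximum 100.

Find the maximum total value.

12850

Meeting every minimum uses 5+15+10 = 30 hours, leaving 140.
Order the courses by expected points per hour: Calc 140 > Psych 110 > Chem 30.
Give Calc 30 more to hit its cap of 45 — 110 left.
Psych: +30 to 35 (cap) — 80 left.
Only 80 left; Chem takes them to reach 90.
Total = 110×35 + 140×45 + 30×90 = 12850.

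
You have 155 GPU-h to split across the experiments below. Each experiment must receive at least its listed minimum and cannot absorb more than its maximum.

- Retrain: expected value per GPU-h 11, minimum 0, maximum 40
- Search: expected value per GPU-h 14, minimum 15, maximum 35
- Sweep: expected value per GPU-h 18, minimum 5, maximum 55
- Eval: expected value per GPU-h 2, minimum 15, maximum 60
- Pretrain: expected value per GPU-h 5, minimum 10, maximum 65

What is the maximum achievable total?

2000

Meeting every minimum uses 0+15+5+15+10 = 45 GPU-h, leaving 110.
Rank by expected value per GPU-h: Sweep 18 > Search 14 > Retrain 11 > Pretrain 5 > Eval 2.
Sweep takes 50 more to reach its cap of 55 — 60 left.
Search takes 20 more to reach its cap of 35 — 40 left.
Give Retrain 40 more to hit its cap of 40 — 0 left.
Total = 11×40 + 14×35 + 18×55 + 2×15 + 5×10 = 2000.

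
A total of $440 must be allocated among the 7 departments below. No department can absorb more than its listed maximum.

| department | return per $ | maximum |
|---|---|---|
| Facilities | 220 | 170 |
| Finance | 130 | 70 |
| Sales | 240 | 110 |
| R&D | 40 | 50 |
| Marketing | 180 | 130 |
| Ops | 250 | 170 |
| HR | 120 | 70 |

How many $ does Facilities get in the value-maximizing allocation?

Order the departments by return per $: Ops 250 > Sales 240 > Facilities 220 > Marketing 180 > Finance 130 > HR 120 > R&D 40.
Give Ops 170 to hit its cap of 170 — 270 left.
Give Sales 110 to hit its cap of 110 — 160 left.
Facilities has room for 170 but only 160 remain, so it gets 160.

160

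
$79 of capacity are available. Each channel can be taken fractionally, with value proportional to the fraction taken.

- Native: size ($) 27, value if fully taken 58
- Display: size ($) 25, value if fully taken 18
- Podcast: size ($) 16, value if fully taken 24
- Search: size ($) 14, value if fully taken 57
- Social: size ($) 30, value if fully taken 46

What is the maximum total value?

Rank by value-to-size ratio: Search 57/14≈4.07, Native 58/27≈2.15, Social 46/30≈1.53, Podcast 24/16≈1.5, Display 18/25≈0.72.
Take all of Search (14 $, value 57) ; 65 $ left.
Native: take in full, 27 $ for value 58 ; 38 left.
Social: take in full, 30 $ for value 46 ; 8 left.
Fill the last 8 $ with part of Podcast: 8/16 of it earns 12.
Total value = 173.

173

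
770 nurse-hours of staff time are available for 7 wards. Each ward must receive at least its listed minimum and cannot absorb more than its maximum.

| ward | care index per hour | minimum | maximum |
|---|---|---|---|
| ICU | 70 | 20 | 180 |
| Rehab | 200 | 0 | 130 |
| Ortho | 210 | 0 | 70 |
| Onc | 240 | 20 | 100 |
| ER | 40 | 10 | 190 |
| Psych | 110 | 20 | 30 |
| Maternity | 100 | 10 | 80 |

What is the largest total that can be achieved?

Meeting every minimum uses 20+0+0+20+10+20+10 = 80 nurse-hours, leaving 690.
Rank by care index per hour: Onc 240 > Ortho 210 > Rehab 200 > Psych 110 > Maternity 100 > ICU 70 > ER 40.
Give Onc 80 more to hit its cap of 100 → 610 left.
Give Ortho 70 more to hit its cap of 70 → 540 left.
Give Rehab 130 more to hit its cap of 130 → 410 left.
Psych takes 10 more to reach its cap of 30 → 400 left.
Maternity takes 70 more to reach its cap of 80 → 330 left.
Give ICU 160 more to hit its cap of 180 → 170 left.
Only 170 left; ER takes them to reach 180.
Total = 70×180 + 200×130 + 210×70 + 240×100 + 40×180 + 110×30 + 100×80 = 95800.

95800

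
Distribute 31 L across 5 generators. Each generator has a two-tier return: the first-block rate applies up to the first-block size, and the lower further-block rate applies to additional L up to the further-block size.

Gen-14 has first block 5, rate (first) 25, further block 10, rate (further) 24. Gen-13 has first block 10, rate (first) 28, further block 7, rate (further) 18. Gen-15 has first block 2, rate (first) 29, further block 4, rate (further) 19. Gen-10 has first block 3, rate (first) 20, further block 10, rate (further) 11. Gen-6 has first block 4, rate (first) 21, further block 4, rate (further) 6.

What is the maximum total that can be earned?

787

Order all 10 blocks by rate: Gen-15/T1 29 > Gen-13/T1 28 > Gen-14/T1 25 > Gen-14/T2 24 > Gen-6/T1 21 > Gen-10/T1 20 > Gen-15/T2 19 > Gen-13/T2 18 > Gen-10/T2 11 > Gen-6/T2 6.
Gen-15 T1 at 29: fill all 2 ; 29 left.
Gen-13/T1 (28): +10 ; 19 left.
Gen-14 T1 at 25: fill all 5 ; 14 left.
Fill Gen-14 T2 block (10 at 24) ; 4 left.
Gen-6 T1 at 21: fill all 4 ; 0 left.
Total = 29×2 + 28×10 + 25×5 + 24×10 + 21×4 = 787.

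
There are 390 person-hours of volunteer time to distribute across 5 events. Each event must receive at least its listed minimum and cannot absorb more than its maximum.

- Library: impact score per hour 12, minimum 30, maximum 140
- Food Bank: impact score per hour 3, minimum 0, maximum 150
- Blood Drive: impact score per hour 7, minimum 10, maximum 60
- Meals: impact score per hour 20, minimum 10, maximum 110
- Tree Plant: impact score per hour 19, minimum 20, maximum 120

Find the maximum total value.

Meeting every minimum uses 30+0+10+10+20 = 70 person-hours, leaving 320.
Highest impact score per hour first: Meals 20 > Tree Plant 19 > Library 12 > Blood Drive 7 > Food Bank 3.
Give Meals 100 more to hit its cap of 110 → 220 left.
Give Tree Plant 100 more to hit its cap of 120 → 120 left.
Library: +110 to 140 (cap) → 10 left.
Only 10 left; Blood Drive takes them to reach 20.
Total = 12×140 + 7×20 + 20×110 + 19×120 = 6300.

6300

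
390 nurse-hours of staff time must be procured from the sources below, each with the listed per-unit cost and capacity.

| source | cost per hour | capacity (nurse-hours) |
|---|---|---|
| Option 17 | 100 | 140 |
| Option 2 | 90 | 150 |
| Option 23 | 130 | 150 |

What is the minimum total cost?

Cheapest first:
Take 150 from Option 2 at 90 — need 240 more.
Option 17 at 100: take all 140 nurse-hours — 100 still needed.
Option 23 at 130: take 100 of its 150 — requirement met.
Cost = 150×90 + 140×100 + 100×130 = 40500.

40500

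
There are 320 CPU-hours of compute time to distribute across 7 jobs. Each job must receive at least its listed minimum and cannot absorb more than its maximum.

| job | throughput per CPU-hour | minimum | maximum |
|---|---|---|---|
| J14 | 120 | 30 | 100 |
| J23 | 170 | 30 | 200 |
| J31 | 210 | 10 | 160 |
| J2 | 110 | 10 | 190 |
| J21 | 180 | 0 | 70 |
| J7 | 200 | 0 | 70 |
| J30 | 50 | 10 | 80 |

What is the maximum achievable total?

Meeting every minimum uses 30+30+10+10+0+0+10 = 90 CPU-hours, leaving 230.
Rank by throughput per CPU-hour: J31 210 > J7 200 > J21 180 > J23 170 > J14 120 > J2 110 > J30 50.
J31 takes 150 more to reach its cap of 160 — 80 left.
Give J7 70 more to hit its cap of 70 — 10 left.
Only 10 left; J21 takes them to reach 10.
Total = 120×30 + 170×30 + 210×160 + 110×10 + 180×10 + 200×70 + 50×10 = 59700.

59700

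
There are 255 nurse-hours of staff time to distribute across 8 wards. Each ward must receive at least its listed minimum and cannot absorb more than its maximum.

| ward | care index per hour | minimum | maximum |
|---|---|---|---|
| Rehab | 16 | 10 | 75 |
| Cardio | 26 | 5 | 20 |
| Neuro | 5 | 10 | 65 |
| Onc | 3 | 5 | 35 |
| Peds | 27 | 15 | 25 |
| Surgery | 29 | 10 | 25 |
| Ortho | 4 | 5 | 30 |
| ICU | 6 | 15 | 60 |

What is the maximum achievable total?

3715

Meeting every minimum uses 10+5+10+5+15+10+5+15 = 75 nurse-hours, leaving 180.
Rank by care index per hour: Surgery 29 > Peds 27 > Cardio 26 > Rehab 16 > ICU 6 > Neuro 5 > Ortho 4 > Onc 3.
Surgery: +15 to 25 (cap) → 165 left.
Peds: +10 to 25 (cap) → 155 left.
Cardio: +15 to 20 (cap) → 140 left.
Rehab takes 65 more to reach its cap of 75 → 75 left.
ICU takes 45 more to reach its cap of 60 → 30 left.
Neuro: +30 (room for 55) → 40. Pool exhausted.
Total = 16×75 + 26×20 + 5×40 + 3×5 + 27×25 + 29×25 + 4×5 + 6×60 = 3715.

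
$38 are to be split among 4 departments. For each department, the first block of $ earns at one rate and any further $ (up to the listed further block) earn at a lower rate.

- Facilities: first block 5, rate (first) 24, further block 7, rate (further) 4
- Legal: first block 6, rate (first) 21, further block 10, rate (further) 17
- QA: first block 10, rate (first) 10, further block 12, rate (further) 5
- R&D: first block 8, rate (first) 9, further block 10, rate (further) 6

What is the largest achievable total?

579

Rank every tier by rate: Facilities/tier1 24 > Legal/tier1 21 > Legal/tier2 17 > QA/tier1 10 > R&D/tier1 9 > R&D/tier2 6 > QA/tier2 5 > Facilities/tier2 4.
Fill Facilities tier1 block (5 at 24) — 33 left.
Fill Legal tier1 block (6 at 21) — 27 left.
Fill Legal tier2 block (10 at 17) — 17 left.
QA/tier1 (10): +10 — 7 left.
R&D/tier1: +7 of 8 at 9; pool empty.
Total = 24×5 + 21×6 + 17×10 + 10×10 + 9×7 = 579.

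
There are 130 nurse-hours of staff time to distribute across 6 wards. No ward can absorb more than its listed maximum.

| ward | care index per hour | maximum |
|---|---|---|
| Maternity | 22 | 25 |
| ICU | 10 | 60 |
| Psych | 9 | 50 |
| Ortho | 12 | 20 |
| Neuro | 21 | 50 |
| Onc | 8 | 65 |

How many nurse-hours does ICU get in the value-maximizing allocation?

Rank by care index per hour: Maternity 22 > Neuro 21 > Ortho 12 > ICU 10 > Psych 9 > Onc 8.
Maternity takes 25 to reach its cap of 25 → 105 left.
Neuro takes 50 to reach its cap of 50 → 55 left.
Ortho takes 20 to reach its cap of 20 → 35 left.
Only 35 left; ICU takes them to reach 35.

35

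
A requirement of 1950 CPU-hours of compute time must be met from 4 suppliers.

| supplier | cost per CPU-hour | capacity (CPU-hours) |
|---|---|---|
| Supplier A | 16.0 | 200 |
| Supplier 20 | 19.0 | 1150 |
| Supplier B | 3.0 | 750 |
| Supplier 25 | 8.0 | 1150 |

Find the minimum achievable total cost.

12250

Cheapest first:
Supplier B at 3.0: take all 750 CPU-hours → 1200 still needed.
Take 1150 from Supplier 25 at 8.0 → need 50 more.
Supplier A at 16.0: take 50 of its 200 → requirement met.
Supplier 20: unused.
Cost = 750×3.0 + 1150×8.0 + 50×16.0 = 12250.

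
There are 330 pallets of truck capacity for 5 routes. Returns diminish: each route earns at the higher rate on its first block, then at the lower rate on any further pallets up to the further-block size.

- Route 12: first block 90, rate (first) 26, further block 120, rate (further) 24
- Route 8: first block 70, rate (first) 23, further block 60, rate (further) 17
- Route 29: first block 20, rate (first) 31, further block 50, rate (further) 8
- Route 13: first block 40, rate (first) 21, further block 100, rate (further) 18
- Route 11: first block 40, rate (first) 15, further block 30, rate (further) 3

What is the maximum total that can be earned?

Treat each block as its own option and order by rate: Route 29/T1 31 > Route 12/T1 26 > Route 12/T2 24 > Route 8/T1 23 > Route 13/T1 21 > Route 13/T2 18 > Route 8/T2 17 > Route 11/T1 15 > Route 29/T2 8 > Route 11/T2 3.
Route 29 T1 at 31: fill all 20 — 310 left.
Route 12 T1 at 26: fill all 90 — 220 left.
Route 12 T2 at 24: fill all 120 — 100 left.
Route 8 T1 at 23: fill all 70 — 30 left.
Route 13/T1: +30 of 40 at 21; pool empty.
Total = 31×20 + 26×90 + 24×120 + 23×70 + 21×30 = 8080.

8080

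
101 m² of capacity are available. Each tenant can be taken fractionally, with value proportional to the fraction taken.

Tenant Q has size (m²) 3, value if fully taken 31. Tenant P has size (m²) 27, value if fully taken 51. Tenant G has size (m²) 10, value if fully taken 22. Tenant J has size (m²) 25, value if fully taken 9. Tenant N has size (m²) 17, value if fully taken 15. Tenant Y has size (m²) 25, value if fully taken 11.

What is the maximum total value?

Best value per unit of size first: Tenant Q 31/3≈10.3, Tenant G 22/10≈2.2, Tenant P 51/27≈1.89, Tenant N 15/17≈0.882, Tenant Y 11/25≈0.44, Tenant J 9/25≈0.36.
Tenant Q: take in full, 3 m² for value 31 → 98 left.
Tenant G: take in full, 10 m² for value 22 → 88 left.
Take all of Tenant P (27 m², value 51) → 61 m² left.
All 17 m² of Tenant N fit (value 15) → 44 remain.
All 25 m² of Tenant Y fit (value 11) → 19 remain.
Only 19 m² remain; take 19/25 of Tenant J for value 9×19/25 = 6.84.
Total value = 136.84.

136.84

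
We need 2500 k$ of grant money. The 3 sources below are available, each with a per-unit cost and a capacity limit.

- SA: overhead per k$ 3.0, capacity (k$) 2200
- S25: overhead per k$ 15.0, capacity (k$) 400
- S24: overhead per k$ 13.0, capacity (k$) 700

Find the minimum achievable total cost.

Cheapest first:
SA at 3.0: take all 2200 k$ → 300 still needed.
Take 300 from S24 at 13.0 to finish.
S25: unused.
Cost = 2200×3.0 + 300×13.0 = 10500.

10500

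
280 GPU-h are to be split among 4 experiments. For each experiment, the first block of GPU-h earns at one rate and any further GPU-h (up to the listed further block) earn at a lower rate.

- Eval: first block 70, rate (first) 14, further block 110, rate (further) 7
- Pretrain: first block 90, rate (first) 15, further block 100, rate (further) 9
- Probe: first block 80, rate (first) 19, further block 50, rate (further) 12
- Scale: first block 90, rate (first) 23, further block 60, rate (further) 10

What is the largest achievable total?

5220

Treat each block as its own option and order by rate: Scale/T1 23 > Probe/T1 19 > Pretrain/T1 15 > Eval/T1 14 > Probe/T2 12 > Scale/T2 10 > Pretrain/T2 9 > Eval/T2 7.
Fill Scale T1 block (90 at 23) ; 190 left.
Probe/T1 (19): +80 ; 110 left.
Pretrain/T1 (15): +90 ; 20 left.
Eval T1 at 14: only 20 left, fill 20.
Total = 23×90 + 19×80 + 15×90 + 14×20 = 5220.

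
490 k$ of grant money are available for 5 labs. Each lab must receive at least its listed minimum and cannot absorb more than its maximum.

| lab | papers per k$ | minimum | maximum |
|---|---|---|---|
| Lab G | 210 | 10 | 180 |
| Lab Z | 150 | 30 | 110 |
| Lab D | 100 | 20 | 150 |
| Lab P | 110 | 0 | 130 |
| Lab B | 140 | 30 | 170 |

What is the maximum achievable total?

Meeting every minimum uses 10+30+20+0+30 = 90 k$, leaving 400.
Highest papers per k$ first: Lab G 210 > Lab Z 150 > Lab B 140 > Lab P 110 > Lab D 100.
Lab G takes 170 more to reach its cap of 180 → 230 left.
Give Lab Z 80 more to hit its cap of 110 → 150 left.
Lab B: +140 to 170 (cap) → 10 left.
Only 10 left; Lab P takes them to reach 10.
Total = 210×180 + 150×110 + 100×20 + 110×10 + 140×170 = 81200.

81200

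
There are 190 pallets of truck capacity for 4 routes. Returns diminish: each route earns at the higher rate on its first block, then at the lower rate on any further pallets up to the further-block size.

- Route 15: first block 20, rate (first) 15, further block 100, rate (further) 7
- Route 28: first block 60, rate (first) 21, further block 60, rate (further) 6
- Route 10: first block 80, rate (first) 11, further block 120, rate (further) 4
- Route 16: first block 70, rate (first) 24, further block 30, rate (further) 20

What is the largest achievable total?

Treat each block as its own option and order by rate: Route 16/tier1 24 > Route 28/tier1 21 > Route 16/tier2 20 > Route 15/tier1 15 > Route 10/tier1 11 > Route 15/tier2 7 > Route 28/tier2 6 > Route 10/tier2 4.
Route 16/tier1 (24): +70 — 120 left.
Fill Route 28 tier1 block (60 at 21) — 60 left.
Route 16 tier2 at 20: fill all 30 — 30 left.
Fill Route 15 tier1 block (20 at 15) — 10 left.
Route 10 tier1 at 11: only 10 left, fill 10.
Total = 24×70 + 21×60 + 20×30 + 15×20 + 11×10 = 3950.

3950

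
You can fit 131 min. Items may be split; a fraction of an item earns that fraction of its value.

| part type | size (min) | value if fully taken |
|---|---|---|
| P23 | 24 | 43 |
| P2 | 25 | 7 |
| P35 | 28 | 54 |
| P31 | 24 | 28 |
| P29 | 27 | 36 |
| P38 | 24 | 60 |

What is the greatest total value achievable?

222.12

Rank by value-to-size ratio: P38 60/24≈2.5, P35 54/28≈1.93, P23 43/24≈1.79, P29 36/27≈1.33, P31 28/24≈1.17, P2 7/25≈0.28.
Take all of P38 (24 min, value 60) → 107 min left.
Take all of P35 (28 min, value 54) → 79 min left.
P23: take in full, 24 min for value 43 → 55 left.
All 27 min of P29 fit (value 36) → 28 remain.
Take all of P31 (24 min, value 28) → 4 min left.
4 min left: a 4/25 share of P2 gives 7×4/25 = 1.12.
Total value = 222.12.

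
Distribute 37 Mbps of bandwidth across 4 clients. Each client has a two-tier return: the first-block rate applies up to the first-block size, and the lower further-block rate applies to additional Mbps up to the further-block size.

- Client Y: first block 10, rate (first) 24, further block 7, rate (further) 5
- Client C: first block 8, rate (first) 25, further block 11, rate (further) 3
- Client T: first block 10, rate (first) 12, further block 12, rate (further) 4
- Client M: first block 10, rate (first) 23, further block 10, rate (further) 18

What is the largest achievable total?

Order all 8 blocks by rate: Client C/T1 25 > Client Y/T1 24 > Client M/T1 23 > Client M/T2 18 > Client T/T1 12 > Client Y/T2 5 > Client T/T2 4 > Client C/T2 3.
Client C T1 at 25: fill all 8 ; 29 left.
Fill Client Y T1 block (10 at 24) ; 19 left.
Client M T1 at 23: fill all 10 ; 9 left.
9 remain; put them into Client M T2 at 18.
Total = 25×8 + 24×10 + 23×10 + 18×9 = 832.

832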